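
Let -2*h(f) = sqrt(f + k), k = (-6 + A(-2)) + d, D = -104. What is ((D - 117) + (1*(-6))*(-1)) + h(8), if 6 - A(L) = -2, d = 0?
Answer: -215 - sqrt(10)/2 ≈ -216.58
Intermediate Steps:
A(L) = 8 (A(L) = 6 - 1*(-2) = 6 + 2 = 8)
k = 2 (k = (-6 + 8) + 0 = 2 + 0 = 2)
h(f) = -sqrt(2 + f)/2 (h(f) = -sqrt(f + 2)/2 = -sqrt(2 + f)/2)
((D - 117) + (1*(-6))*(-1)) + h(8) = ((-104 - 117) + (1*(-6))*(-1)) - sqrt(2 + 8)/2 = (-221 - 6*(-1)) - sqrt(10)/2 = (-221 + 6) - sqrt(10)/2 = -215 - sqrt(10)/2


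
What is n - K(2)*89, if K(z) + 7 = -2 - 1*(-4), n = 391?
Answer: 836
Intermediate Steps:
K(z) = -5 (K(z) = -7 + (-2 - 1*(-4)) = -7 + (-2 + 4) = -7 + 2 = -5)
n - K(2)*89 = 391 - (-5)*89 = 391 - 1*(-445) = 391 + 445 = 836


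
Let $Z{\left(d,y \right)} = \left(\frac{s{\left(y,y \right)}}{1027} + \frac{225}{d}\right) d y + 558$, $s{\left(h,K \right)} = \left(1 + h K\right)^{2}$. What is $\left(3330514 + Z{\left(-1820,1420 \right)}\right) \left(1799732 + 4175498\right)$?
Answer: $- \frac{4829751823292307083730760}{79} \approx -6.1136 \cdot 10^{22}$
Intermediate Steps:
$s{\left(h,K \right)} = \left(1 + K h\right)^{2}$
$Z{\left(d,y \right)} = 558 + d y \left(\frac{225}{d} + \frac{\left(1 + y^{2}\right)^{2}}{1027}\right)$ ($Z{\left(d,y \right)} = \left(\frac{\left(1 + y y\right)^{2}}{1027} + \frac{225}{d}\right) d y + 558 = \left(\left(1 + y^{2}\right)^{2} \cdot \frac{1}{1027} + \frac{225}{d}\right) d y + 558 = \left(\frac{\left(1 + y^{2}\right)^{2}}{1027} + \frac{225}{d}\right) d y + 558 = \left(\frac{225}{d} + \frac{\left(1 + y^{2}\right)^{2}}{1027}\right) d y + 558 = d \left(\frac{225}{d} + \frac{\left(1 + y^{2}\right)^{2}}{1027}\right) y + 558 = d y \left(\frac{225}{d} + \frac{\left(1 + y^{2}\right)^{2}}{1027}\right) + 558 = 558 + d y \left(\frac{225}{d} + \frac{\left(1 + y^{2}\right)^{2}}{1027}\right)$)
$\left(3330514 + Z{\left(-1820,1420 \right)}\right) \left(1799732 + 4175498\right) = \left(3330514 + \left(558 + 225 \cdot 1420 + \frac{1}{1027} \left(-1820\right) 1420 \left(1 + 1420^{2}\right)^{2}\right)\right) \left(1799732 + 4175498\right) = \left(3330514 + \left(558 + 319500 + \frac{1}{1027} \left(-1820\right) 1420 \left(1 + 2016400\right)^{2}\right)\right) 5975230 = \left(3330514 + \left(558 + 319500 + \frac{1}{1027} \left(-1820\right) 1420 \cdot 2016401^{2}\right)\right) 5975230 = \left(3330514 + \left(558 + 319500 + \frac{1}{1027} \left(-1820\right) 1420 \cdot 4065872992801\right)\right) 5975230 = \left(3330514 + \left(558 + 319500 - \frac{808295550968838800}{79}\right)\right) 5975230 = \left(3330514 - \frac{808295550943554218}{79}\right) 5975230 = \left(- \frac{808295550680443612}{79}\right) 5975230 = - \frac{4829751823292307083730760}{79}$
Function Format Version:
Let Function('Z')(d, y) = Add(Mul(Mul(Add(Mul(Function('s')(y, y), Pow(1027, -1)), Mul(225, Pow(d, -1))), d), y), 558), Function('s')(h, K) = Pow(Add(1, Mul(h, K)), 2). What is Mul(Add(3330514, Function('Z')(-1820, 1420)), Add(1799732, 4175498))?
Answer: Rational(-4829751823292307083730760, 79) ≈ -6.1136e+22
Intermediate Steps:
Function('s')(h, K) = Pow(Add(1, Mul(K, h)), 2)
Function('Z')(d, y) = Add(558, Mul(d, y, Add(Mul(225, Pow(d, -1)), Mul(Rational(1, 1027), Pow(Add(1, Pow(y, 2)), 2))))) (Function('Z')(d, y) = Add(Mul(Mul(Add(Mul(Pow(Add(1, Mul(y, y)), 2), Pow(1027, -1)), Mul(225, Pow(d, -1))), d), y), 558) = Add(Mul(Mul(Add(Mul(Pow(Add(1, Pow(y, 2)), 2), Rational(1, 1027)), Mul(225, Pow(d, -1))), d), y), 558) = Add(Mul(Mul(Add(Mul(Rational(1, 1027), Pow(Add(1, Pow(y, 2)), 2)), Mul(225, Pow(d, -1))), d), y), 558) = Add(Mul(Mul(Add(Mul(225, Pow(d, -1)), Mul(Rational(1, 1027), Pow(Add(1, Pow(y, 2)), 2))), d), y), 558) = Add(Mul(Mul(d, Add(Mul(225, Pow(d, -1)), Mul(Rational(1, 1027), Pow(Add(1, Pow(y, 2)), 2)))), y), 558) = Add(Mul(d, y, Add(Mul(225, Pow(d, -1)), Mul(Rational(1, 1027), Pow(Add(1, Pow(y, 2)), 2)))), 558) = Add(558, Mul(d, y, Add(Mul(225, Pow(d, -1)), Mul(Rational(1, 1027), Pow(Add(1, Pow(y, 2)), 2))))))
Mul(Add(3330514, Function('Z')(-1820, 1420)), Add(1799732, 4175498)) = Mul(Add(3330514, Add(558, Mul(225, 1420), Mul(Rational(1, 1027), -1820, 1420, Pow(Add(1, Pow(1420, 2)), 2)))), Add(1799732, 4175498)) = Mul(Add(3330514, Add(558, 319500, Mul(Rational(1, 1027), -1820, 1420, Pow(Add(1, 2016400), 2)))), 5975230) = Mul(Add(3330514, Add(558, 319500, Mul(Rational(1, 1027), -1820, 1420, Pow(2016401, 2)))), 5975230) = Mul(Add(3330514, Add(558, 319500, Mul(Rational(1, 1027), -1820, 1420, 4065872992801))), 5975230) = Mul(Add(3330514, Add(558, 319500, Rational(-808295550968838800, 79))), 5975230) = Mul(Add(3330514, Rational(-808295550943554218, 79)), 5975230) = Mul(Rational(-808295550680443612, 79), 5975230) = Rational(-4829751823292307083730760, 79)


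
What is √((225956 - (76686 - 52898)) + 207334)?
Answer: √409502 ≈ 639.92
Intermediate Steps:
√((225956 - (76686 - 52898)) + 207334) = √((225956 - 1*23788) + 207334) = √((225956 - 23788) + 207334) = √(202168 + 207334) = √409502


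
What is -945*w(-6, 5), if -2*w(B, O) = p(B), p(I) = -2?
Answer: -945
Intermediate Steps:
w(B, O) = 1 (w(B, O) = -½*(-2) = 1)
-945*w(-6, 5) = -945*1 = -945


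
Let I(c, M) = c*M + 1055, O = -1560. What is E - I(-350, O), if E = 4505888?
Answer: 3958833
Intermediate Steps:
I(c, M) = 1055 + M*c (I(c, M) = M*c + 1055 = 1055 + M*c)
E - I(-350, O) = 4505888 - (1055 - 1560*(-350)) = 4505888 - (1055 + 546000) = 4505888 - 1*547055 = 4505888 - 547055 = 3958833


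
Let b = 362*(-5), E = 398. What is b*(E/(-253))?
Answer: 720380/253 ≈ 2847.4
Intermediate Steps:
b = -1810
b*(E/(-253)) = -720380/(-253) = -720380*(-1)/253 = -1810*(-398/253) = 720380/253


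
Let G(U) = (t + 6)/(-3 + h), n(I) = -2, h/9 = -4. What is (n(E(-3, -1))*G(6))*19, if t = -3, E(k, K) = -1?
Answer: 38/13 ≈ 2.9231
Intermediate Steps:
h = -36 (h = 9*(-4) = -36)
G(U) = -1/13 (G(U) = (-3 + 6)/(-3 - 36) = 3/(-39) = 3*(-1/39) = -1/13)
(n(E(-3, -1))*G(6))*19 = -2*(-1/13)*19 = (2/13)*19 = 38/13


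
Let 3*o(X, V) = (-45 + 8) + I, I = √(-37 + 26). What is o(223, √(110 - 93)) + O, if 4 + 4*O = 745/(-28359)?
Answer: -1513225/113436 + I*√11/3 ≈ -13.34 + 1.1055*I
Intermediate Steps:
I = I*√11 (I = √(-11) = I*√11 ≈ 3.3166*I)
o(X, V) = -37/3 + I*√11/3 (o(X, V) = ((-45 + 8) + I*√11)/3 = (-37 + I*√11)/3 = -37/3 + I*√11/3)
O = -114181/113436 (O = -1 + (745/(-28359))/4 = -1 + (745*(-1/28359))/4 = -1 + (¼)*(-745/28359) = -1 - 745/113436 = -114181/113436 ≈ -1.0066)
o(223, √(110 - 93)) + O = (-37/3 + I*√11/3) - 114181/113436 = -1513225/113436 + I*√11/3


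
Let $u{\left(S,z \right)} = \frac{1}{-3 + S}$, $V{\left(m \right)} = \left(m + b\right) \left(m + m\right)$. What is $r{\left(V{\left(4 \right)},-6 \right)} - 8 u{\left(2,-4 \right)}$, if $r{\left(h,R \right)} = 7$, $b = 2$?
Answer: $15$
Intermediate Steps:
$V{\left(m \right)} = 2 m \left(2 + m\right)$ ($V{\left(m \right)} = \left(m + 2\right) \left(m + m\right) = \left(2 + m\right) 2 m = 2 m \left(2 + m\right)$)
$r{\left(V{\left(4 \right)},-6 \right)} - 8 u{\left(2,-4 \right)} = 7 - \frac{8}{-3 + 2} = 7 - \frac{8}{-1} = 7 - -8 = 7 + 8 = 15$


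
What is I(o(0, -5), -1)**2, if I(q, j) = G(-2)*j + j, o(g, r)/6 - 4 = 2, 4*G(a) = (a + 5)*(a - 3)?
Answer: 121/16 ≈ 7.5625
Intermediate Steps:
G(a) = (-3 + a)*(5 + a)/4 (G(a) = ((a + 5)*(a - 3))/4 = ((5 + a)*(-3 + a))/4 = ((-3 + a)*(5 + a))/4 = (-3 + a)*(5 + a)/4)
o(g, r) = 36 (o(g, r) = 24 + 6*2 = 24 + 12 = 36)
I(q, j) = -11*j/4 (I(q, j) = (-15/4 + (1/2)*(-2) + (1/4)*(-2)**2)*j + j = (-15/4 - 1 + (1/4)*4)*j + j = (-15/4 - 1 + 1)*j + j = -15*j/4 + j = -11*j/4)
I(o(0, -5), -1)**2 = (-11/4*(-1))**2 = (11/4)**2 = 121/16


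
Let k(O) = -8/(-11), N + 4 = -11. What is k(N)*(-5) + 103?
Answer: 1093/11 ≈ 99.364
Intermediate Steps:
N = -15 (N = -4 - 11 = -15)
k(O) = 8/11 (k(O) = -8*(-1/11) = 8/11)
k(N)*(-5) + 103 = (8/11)*(-5) + 103 = -40/11 + 103 = 1093/11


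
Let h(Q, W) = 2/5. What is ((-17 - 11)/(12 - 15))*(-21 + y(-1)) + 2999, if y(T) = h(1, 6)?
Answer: 42101/15 ≈ 2806.7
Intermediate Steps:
h(Q, W) = ⅖ (h(Q, W) = 2*(⅕) = ⅖)
y(T) = ⅖
((-17 - 11)/(12 - 15))*(-21 + y(-1)) + 2999 = ((-17 - 11)/(12 - 15))*(-21 + ⅖) + 2999 = -28/(-3)*(-103/5) + 2999 = -28*(-⅓)*(-103/5) + 2999 = (28/3)*(-103/5) + 2999 = -2884/15 + 2999 = 42101/15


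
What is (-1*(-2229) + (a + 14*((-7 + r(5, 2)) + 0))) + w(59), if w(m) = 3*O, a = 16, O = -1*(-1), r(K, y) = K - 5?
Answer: 2150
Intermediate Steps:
r(K, y) = -5 + K
O = 1
w(m) = 3 (w(m) = 3*1 = 3)
(-1*(-2229) + (a + 14*((-7 + r(5, 2)) + 0))) + w(59) = (-1*(-2229) + (16 + 14*((-7 + (-5 + 5)) + 0))) + 3 = (2229 + (16 + 14*((-7 + 0) + 0))) + 3 = (2229 + (16 + 14*(-7 + 0))) + 3 = (2229 + (16 + 14*(-7))) + 3 = (2229 + (16 - 98)) + 3 = (2229 - 82) + 3 = 2147 + 3 = 2150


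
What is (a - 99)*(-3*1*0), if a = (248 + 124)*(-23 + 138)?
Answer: 0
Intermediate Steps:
a = 42780 (a = 372*115 = 42780)
(a - 99)*(-3*1*0) = (42780 - 99)*(-3*1*0) = 42681*(-3*0) = 42681*0 = 0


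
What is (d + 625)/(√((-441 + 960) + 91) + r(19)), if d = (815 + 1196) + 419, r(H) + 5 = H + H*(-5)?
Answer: -247455/5951 - 3055*√610/5951 ≈ -54.261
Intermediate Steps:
r(H) = -5 - 4*H (r(H) = -5 + (H + H*(-5)) = -5 + (H - 5*H) = -5 - 4*H)
d = 2430 (d = 2011 + 419 = 2430)
(d + 625)/(√((-441 + 960) + 91) + r(19)) = (2430 + 625)/(√((-441 + 960) + 91) + (-5 - 4*19)) = 3055/(√(519 + 91) + (-5 - 76)) = 3055/(√610 - 81) = 3055/(-81 + √610)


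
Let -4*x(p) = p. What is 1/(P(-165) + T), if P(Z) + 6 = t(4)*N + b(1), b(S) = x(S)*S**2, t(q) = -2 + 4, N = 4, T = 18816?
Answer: 4/75271 ≈ 5.3141e-5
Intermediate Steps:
x(p) = -p/4
t(q) = 2
b(S) = -S**3/4 (b(S) = (-S/4)*S**2 = -S**3/4)
P(Z) = 7/4 (P(Z) = -6 + (2*4 - 1/4*1**3) = -6 + (8 - 1/4*1) = -6 + (8 - 1/4) = -6 + 31/4 = 7/4)
1/(P(-165) + T) = 1/(7/4 + 18816) = 1/(75271/4) = 4/75271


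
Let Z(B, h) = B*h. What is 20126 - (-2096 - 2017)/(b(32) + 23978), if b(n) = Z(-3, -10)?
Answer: 483189121/24008 ≈ 20126.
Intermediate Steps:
b(n) = 30 (b(n) = -3*(-10) = 30)
20126 - (-2096 - 2017)/(b(32) + 23978) = 20126 - (-2096 - 2017)/(30 + 23978) = 20126 - (-4113)/24008 = 20126 - 1*(-4113/24008) = 20126 + 4113/24008 = 483189121/24008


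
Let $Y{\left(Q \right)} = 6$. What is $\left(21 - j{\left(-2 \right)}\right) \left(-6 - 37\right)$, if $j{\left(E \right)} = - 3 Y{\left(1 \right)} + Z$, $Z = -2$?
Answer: $-1763$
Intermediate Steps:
$j{\left(E \right)} = -20$ ($j{\left(E \right)} = \left(-3\right) 6 - 2 = -18 - 2 = -20$)
$\left(21 - j{\left(-2 \right)}\right) \left(-6 - 37\right) = \left(21 - -20\right) \left(-6 - 37\right) = \left(21 + 20\right) \left(-43\right) = 41 \left(-43\right) = -1763$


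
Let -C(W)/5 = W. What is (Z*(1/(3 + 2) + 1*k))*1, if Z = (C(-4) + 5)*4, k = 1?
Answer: 120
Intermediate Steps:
C(W) = -5*W
Z = 100 (Z = (-5*(-4) + 5)*4 = (20 + 5)*4 = 25*4 = 100)
(Z*(1/(3 + 2) + 1*k))*1 = (100*(1/(3 + 2) + 1*1))*1 = (100*(1/5 + 1))*1 = (100*(⅕ + 1))*1 = (100*(6/5))*1 = 120*1 = 120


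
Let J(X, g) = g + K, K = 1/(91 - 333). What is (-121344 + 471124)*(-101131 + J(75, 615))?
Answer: -4254177038970/121 ≈ -3.5158e+10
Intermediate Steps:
K = -1/242 (K = 1/(-242) = -1/242 ≈ -0.0041322)
J(X, g) = -1/242 + g (J(X, g) = g - 1/242 = -1/242 + g)
(-121344 + 471124)*(-101131 + J(75, 615)) = (-121344 + 471124)*(-101131 + (-1/242 + 615)) = 349780*(-101131 + 148829/242) = 349780*(-24324873/242) = -4254177038970/121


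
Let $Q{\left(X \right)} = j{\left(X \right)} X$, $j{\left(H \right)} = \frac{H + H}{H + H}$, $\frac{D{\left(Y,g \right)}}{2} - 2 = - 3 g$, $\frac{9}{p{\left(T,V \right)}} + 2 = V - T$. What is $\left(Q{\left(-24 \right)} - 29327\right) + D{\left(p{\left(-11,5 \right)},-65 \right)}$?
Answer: $-28957$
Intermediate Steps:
$p{\left(T,V \right)} = \frac{9}{-2 + V - T}$ ($p{\left(T,V \right)} = \frac{9}{-2 - \left(T - V\right)} = \frac{9}{-2 + V - T}$)
$D{\left(Y,g \right)} = 4 - 6 g$ ($D{\left(Y,g \right)} = 4 + 2 \left(- 3 g\right) = 4 - 6 g$)
$j{\left(H \right)} = 1$ ($j{\left(H \right)} = \frac{2 H}{2 H} = 2 H \frac{1}{2 H} = 1$)
$Q{\left(X \right)} = X$ ($Q{\left(X \right)} = 1 X = X$)
$\left(Q{\left(-24 \right)} - 29327\right) + D{\left(p{\left(-11,5 \right)},-65 \right)} = \left(-24 - 29327\right) + \left(4 - -390\right) = -29351 + \left(4 + 390\right) = -29351 + 394 = -28957$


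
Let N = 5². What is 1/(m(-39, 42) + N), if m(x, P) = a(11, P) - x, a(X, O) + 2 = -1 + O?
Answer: 1/103 ≈ 0.0097087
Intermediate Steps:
a(X, O) = -3 + O (a(X, O) = -2 + (-1 + O) = -3 + O)
m(x, P) = -3 + P - x (m(x, P) = (-3 + P) - x = -3 + P - x)
N = 25
1/(m(-39, 42) + N) = 1/((-3 + 42 - 1*(-39)) + 25) = 1/((-3 + 42 + 39) + 25) = 1/(78 + 25) = 1/103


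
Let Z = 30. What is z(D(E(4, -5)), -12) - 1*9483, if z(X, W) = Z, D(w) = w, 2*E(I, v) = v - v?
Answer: -9453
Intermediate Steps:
E(I, v) = 0 (E(I, v) = (v - v)/2 = (1/2)*0 = 0)
z(X, W) = 30
z(D(E(4, -5)), -12) - 1*9483 = 30 - 1*9483 = 30 - 9483 = -9453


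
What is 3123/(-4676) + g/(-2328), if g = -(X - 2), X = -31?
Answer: -618721/907144 ≈ -0.68205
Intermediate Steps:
g = 33 (g = -(-31 - 2) = -1*(-33) = 33)
3123/(-4676) + g/(-2328) = 3123/(-4676) + 33/(-2328) = 3123*(-1/4676) + 33*(-1/2328) = -3123/4676 - 11/776 = -618721/907144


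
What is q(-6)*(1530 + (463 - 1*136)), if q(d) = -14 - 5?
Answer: -35283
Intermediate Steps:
q(d) = -19
q(-6)*(1530 + (463 - 1*136)) = -19*(1530 + (463 - 1*136)) = -19*(1530 + (463 - 136)) = -19*(1530 + 327) = -19*1857 = -35283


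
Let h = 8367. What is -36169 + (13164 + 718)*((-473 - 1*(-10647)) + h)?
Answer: 257349993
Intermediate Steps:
-36169 + (13164 + 718)*((-473 - 1*(-10647)) + h) = -36169 + (13164 + 718)*((-473 - 1*(-10647)) + 8367) = -36169 + 13882*((-473 + 10647) + 8367) = -36169 + 13882*(10174 + 8367) = -36169 + 13882*18541 = -36169 + 257386162 = 257349993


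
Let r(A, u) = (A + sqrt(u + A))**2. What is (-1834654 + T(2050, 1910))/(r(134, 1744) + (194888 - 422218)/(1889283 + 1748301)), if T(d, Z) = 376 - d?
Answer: -120482859771932880650688/855117814909353128161 + 1627987705939611334656*sqrt(1878)/855117814909353128161 ≈ -58.393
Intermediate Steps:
r(A, u) = (A + sqrt(A + u))**2
(-1834654 + T(2050, 1910))/(r(134, 1744) + (194888 - 422218)/(1889283 + 1748301)) = (-1834654 + (376 - 1*2050))/((134 + sqrt(134 + 1744))**2 + (194888 - 422218)/(1889283 + 1748301)) = (-1834654 + (376 - 2050))/((134 + sqrt(1878))**2 - 227330/3637584) = (-1834654 - 1674)/((134 + sqrt(1878))**2 - 227330*1/3637584) = -1836328/((134 + sqrt(1878))**2 - 113665/1818792) = -1836328/(-113665/1818792 + (134 + sqrt(1878))**2)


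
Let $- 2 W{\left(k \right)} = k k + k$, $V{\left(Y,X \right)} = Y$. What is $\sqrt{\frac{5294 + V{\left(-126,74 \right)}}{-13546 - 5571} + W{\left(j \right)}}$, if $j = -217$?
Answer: $\frac{2 i \sqrt{2141253017015}}{19117} \approx 153.09 i$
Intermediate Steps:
$W{\left(k \right)} = - \frac{k}{2} - \frac{k^{2}}{2}$ ($W{\left(k \right)} = - \frac{k k + k}{2} = - \frac{k^{2} + k}{2} = - \frac{k + k^{2}}{2} = - \frac{k}{2} - \frac{k^{2}}{2}$)
$\sqrt{\frac{5294 + V{\left(-126,74 \right)}}{-13546 - 5571} + W{\left(j \right)}} = \sqrt{\frac{5294 - 126}{-13546 - 5571} - - \frac{217 \left(1 - 217\right)}{2}} = \sqrt{\frac{5168}{-19117} - \left(- \frac{217}{2}\right) \left(-216\right)} = \sqrt{5168 \left(- \frac{1}{19117}\right) - 23436} = \sqrt{- \frac{5168}{19117} - 23436} = \sqrt{- \frac{448031180}{19117}} = \frac{2 i \sqrt{2141253017015}}{19117}$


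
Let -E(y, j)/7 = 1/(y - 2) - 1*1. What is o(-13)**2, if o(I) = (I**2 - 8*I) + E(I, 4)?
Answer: 17698849/225 ≈ 78662.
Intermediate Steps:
E(y, j) = 7 - 7/(-2 + y) (E(y, j) = -7*(1/(y - 2) - 1*1) = -7*(1/(-2 + y) - 1) = -7*(-1 + 1/(-2 + y)) = 7 - 7/(-2 + y))
o(I) = I**2 - 8*I + 7*(-3 + I)/(-2 + I) (o(I) = (I**2 - 8*I) + 7*(-3 + I)/(-2 + I) = I**2 - 8*I + 7*(-3 + I)/(-2 + I))
o(-13)**2 = ((-21 + 7*(-13) - 13*(-8 - 13)*(-2 - 13))/(-2 - 13))**2 = ((-21 - 91 - 13*(-21)*(-15))/(-15))**2 = (-(-21 - 91 - 4095)/15)**2 = (-1/15*(-4207))**2 = (4207/15)**2 = 17698849/225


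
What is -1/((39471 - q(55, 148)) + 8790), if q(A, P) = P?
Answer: -1/48113 ≈ -2.0784e-5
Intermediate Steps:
-1/((39471 - q(55, 148)) + 8790) = -1/((39471 - 1*148) + 8790) = -1/((39471 - 148) + 8790) = -1/(39323 + 8790) = -1/48113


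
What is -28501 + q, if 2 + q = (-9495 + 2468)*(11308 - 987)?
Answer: -72554170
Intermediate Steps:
q = -72525669 (q = -2 + (-9495 + 2468)*(11308 - 987) = -2 - 7027*10321 = -2 - 72525667 = -72525669)
-28501 + q = -28501 - 72525669 = -72554170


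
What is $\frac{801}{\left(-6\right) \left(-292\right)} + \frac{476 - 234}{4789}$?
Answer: $\frac{1419991}{2796776} \approx 0.50772$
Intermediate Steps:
$\frac{801}{\left(-6\right) \left(-292\right)} + \frac{476 - 234}{4789} = \frac{801}{1752} + \left(476 - 234\right) \frac{1}{4789} = 801 \cdot \frac{1}{1752} + 242 \cdot \frac{1}{4789} = \frac{267}{584} + \frac{242}{4789} = \frac{1419991}{2796776}$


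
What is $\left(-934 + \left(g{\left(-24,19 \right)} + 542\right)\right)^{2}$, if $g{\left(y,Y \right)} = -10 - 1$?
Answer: $162409$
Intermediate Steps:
$g{\left(y,Y \right)} = -11$
$\left(-934 + \left(g{\left(-24,19 \right)} + 542\right)\right)^{2} = \left(-934 + \left(-11 + 542\right)\right)^{2} = \left(-934 + 531\right)^{2} = \left(-403\right)^{2} = 162409$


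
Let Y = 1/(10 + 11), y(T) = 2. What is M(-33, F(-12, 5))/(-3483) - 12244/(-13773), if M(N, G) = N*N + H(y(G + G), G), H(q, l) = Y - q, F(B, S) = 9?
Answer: 193717616/335799513 ≈ 0.57688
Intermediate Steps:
Y = 1/21 ≈ 0.047619
H(q, l) = 1/21 - q
M(N, G) = -41/21 + N² (M(N, G) = N*N + (1/21 - 1*2) = N² + (1/21 - 2) = N² - 41/21 = -41/21 + N²)
M(-33, F(-12, 5))/(-3483) - 12244/(-13773) = (-41/21 + (-33)²)/(-3483) - 12244/(-13773) = (-41/21 + 1089)*(-1/3483) - 12244*(-1/13773) = (22828/21)*(-1/3483) + 12244/13773 = -22828/73143 + 12244/13773 = 193717616/335799513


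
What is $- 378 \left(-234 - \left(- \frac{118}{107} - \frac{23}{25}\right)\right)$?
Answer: $\frac{234563742}{2675} \approx 87687.0$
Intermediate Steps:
$- 378 \left(-234 - \left(- \frac{118}{107} - \frac{23}{25}\right)\right) = - 378 \left(-234 - - \frac{5411}{2675}\right) = - 378 \left(-234 + \left(\frac{23}{25} + \frac{118}{107}\right)\right) = - 378 \left(-234 + \frac{5411}{2675}\right) = \left(-378\right) \left(- \frac{620539}{2675}\right) = \frac{234563742}{2675}$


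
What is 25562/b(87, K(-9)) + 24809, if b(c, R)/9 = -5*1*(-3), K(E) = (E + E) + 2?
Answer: 3374777/135 ≈ 24998.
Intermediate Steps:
K(E) = 2 + 2*E (K(E) = 2*E + 2 = 2 + 2*E)
b(c, R) = 135 (b(c, R) = 9*(-5*1*(-3)) = 9*(-5*(-3)) = 9*15 = 135)
25562/b(87, K(-9)) + 24809 = 25562/135 + 24809 = 3374777/135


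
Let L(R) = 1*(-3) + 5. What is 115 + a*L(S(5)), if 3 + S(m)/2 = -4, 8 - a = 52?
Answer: 27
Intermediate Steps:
a = -44 (a = 8 - 1*52 = 8 - 52 = -44)
S(m) = -14 (S(m) = -6 + 2*(-4) = -6 - 8 = -14)
L(R) = 2 (L(R) = -3 + 5 = 2)
115 + a*L(S(5)) = 115 - 44*2 = 115 - 88 = 27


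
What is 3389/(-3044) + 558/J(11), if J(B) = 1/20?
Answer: 33967651/3044 ≈ 11159.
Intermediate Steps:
J(B) = 1/20
3389/(-3044) + 558/J(11) = 3389/(-3044) + 558/(1/20) = 3389*(-1/3044) + 558*20 = -3389/3044 + 11160 = 33967651/3044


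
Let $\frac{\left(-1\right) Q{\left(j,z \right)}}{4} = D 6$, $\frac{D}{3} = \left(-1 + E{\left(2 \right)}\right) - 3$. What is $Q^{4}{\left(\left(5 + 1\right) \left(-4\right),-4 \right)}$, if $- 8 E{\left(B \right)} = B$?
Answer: $8767700496$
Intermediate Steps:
$E{\left(B \right)} = - \frac{B}{8}$
$D = - \frac{51}{4}$ ($D = 3 \left(\left(-1 - \frac{1}{4}\right) - 3\right) = 3 \left(- \frac{5}{4} - 3\right) = 3 \left(- \frac{17}{4}\right) = - \frac{51}{4} \approx -12.75$)
$Q{\left(j,z \right)} = 306$ ($Q{\left(j,z \right)} = - 4 \left(\left(- \frac{51}{4}\right) 6\right) = \left(-4\right) \left(- \frac{153}{2}\right) = 306$)
$Q^{4}{\left(\left(5 + 1\right) \left(-4\right),-4 \right)} = 306^{4} = 8767700496$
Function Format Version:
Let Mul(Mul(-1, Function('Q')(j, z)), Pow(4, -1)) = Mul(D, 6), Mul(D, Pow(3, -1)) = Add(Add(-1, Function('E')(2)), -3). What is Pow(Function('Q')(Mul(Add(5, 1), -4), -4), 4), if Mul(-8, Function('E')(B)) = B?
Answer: 8767700496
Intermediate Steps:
Function('E')(B) = Mul(Rational(-1, 8), B)
D = Rational(-51, 4) (D = Mul(3, Add(Add(-1, Mul(Rational(-1, 8), 2)), -3)) = Mul(3, Add(Add(-1, Rational(-1, 4)), -3)) = Mul(3, Add(Rational(-5, 4), -3)) = Mul(3, Rational(-17, 4)) = Rational(-51, 4) ≈ -12.750)
Function('Q')(j, z) = 306 (Function('Q')(j, z) = Mul(-4, Mul(Rational(-51, 4), 6)) = Mul(-4, Rational(-153, 2)) = 306)
Pow(Function('Q')(Mul(Add(5, 1), -4), -4), 4) = Pow(306, 4) = 8767700496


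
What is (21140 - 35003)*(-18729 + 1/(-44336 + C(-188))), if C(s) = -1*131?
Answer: 11545417541172/44467 ≈ 2.5964e+8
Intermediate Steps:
C(s) = -131
(21140 - 35003)*(-18729 + 1/(-44336 + C(-188))) = (21140 - 35003)*(-18729 + 1/(-44336 - 131)) = -13863*(-18729 + 1/(-44467)) = -13863*(-18729 - 1/44467) = -13863*(-832822444/44467) = 11545417541172/44467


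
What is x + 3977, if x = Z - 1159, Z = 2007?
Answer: 4825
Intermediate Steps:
x = 848 (x = 2007 - 1159 = 848)
x + 3977 = 848 + 3977 = 4825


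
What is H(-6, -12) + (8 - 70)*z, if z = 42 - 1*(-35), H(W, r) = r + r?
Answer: -4798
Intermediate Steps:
H(W, r) = 2*r
z = 77 (z = 42 + 35 = 77)
H(-6, -12) + (8 - 70)*z = 2*(-12) + (8 - 70)*77 = -24 - 62*77 = -24 - 4774 = -4798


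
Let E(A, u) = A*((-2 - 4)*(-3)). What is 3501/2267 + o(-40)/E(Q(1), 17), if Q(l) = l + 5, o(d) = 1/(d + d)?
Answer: 30246373/19586880 ≈ 1.5442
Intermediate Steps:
o(d) = 1/(2*d)
Q(l) = 5 + l
E(A, u) = 18*A (E(A, u) = A*(-6*(-3)) = A*18 = 18*A)
3501/2267 + o(-40)/E(Q(1), 17) = 3501/2267 + ((1/2)/(-40))/((18*(5 + 1))) = 3501*(1/2267) + ((1/2)*(-1/40))/((18*6)) = 3501/2267 - 1/80/108 = 3501/2267 - 1/80*1/108 = 3501/2267 - 1/8640 = 30246373/19586880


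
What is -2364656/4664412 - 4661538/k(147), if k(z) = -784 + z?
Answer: 776493839278/106115373 ≈ 7317.4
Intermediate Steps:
-2364656/4664412 - 4661538/k(147) = -2364656/4664412 - 4661538/(-784 + 147) = -2364656*1/4664412 - 4661538/(-637) = -591164/1166103 - 4661538*(-1/637) = -591164/1166103 + 665934/91 = 776493839278/106115373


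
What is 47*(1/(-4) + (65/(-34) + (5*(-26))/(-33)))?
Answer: 187483/2244 ≈ 83.549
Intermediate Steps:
47*(1/(-4) + (65/(-34) + (5*(-26))/(-33))) = 47*(-¼ + (65*(-1/34) - 130*(-1/33))) = 47*(-¼ + (-65/34 + 130/33)) = 47*(-¼ + 2275/1122) = 47*(3989/2244) = 187483/2244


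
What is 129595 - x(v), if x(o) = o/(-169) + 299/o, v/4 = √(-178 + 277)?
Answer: 129595 - 48947*√11/22308 ≈ 1.2959e+5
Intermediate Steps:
v = 12*√11 (v = 4*√(-178 + 277) = 4*√99 = 4*(3*√11) = 12*√11 ≈ 39.799)
x(o) = 299/o - o/169 (x(o) = o*(-1/169) + 299/o = -o/169 + 299/o = 299/o - o/169)
129595 - x(v) = 129595 - (299/((12*√11)) - 12*√11/169) = 129595 - (299*(√11/132) - 12*√11/169) = 129595 - (299*√11/132 - 12*√11/169) = 129595 - 48947*√11/22308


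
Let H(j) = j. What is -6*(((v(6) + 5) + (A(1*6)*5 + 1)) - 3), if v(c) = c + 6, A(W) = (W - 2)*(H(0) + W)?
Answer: -810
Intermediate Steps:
A(W) = W*(-2 + W) (A(W) = (W - 2)*(0 + W) = (-2 + W)*W = W*(-2 + W))
v(c) = 6 + c
-6*(((v(6) + 5) + (A(1*6)*5 + 1)) - 3) = -6*((((6 + 6) + 5) + (((1*6)*(-2 + 1*6))*5 + 1)) - 3) = -6*(((12 + 5) + ((6*(-2 + 6))*5 + 1)) - 3) = -6*((17 + ((6*4)*5 + 1)) - 3) = -6*((17 + (24*5 + 1)) - 3) = -6*((17 + (120 + 1)) - 3) = -6*((17 + 121) - 3) = -6*(138 - 3) = -6*135 = -810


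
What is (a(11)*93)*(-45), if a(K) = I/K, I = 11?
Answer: -4185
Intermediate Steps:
a(K) = 11/K
(a(11)*93)*(-45) = ((11/11)*93)*(-45) = ((11*(1/11))*93)*(-45) = (1*93)*(-45) = 93*(-45) = -4185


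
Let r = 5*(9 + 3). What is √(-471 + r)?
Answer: I*√411 ≈ 20.273*I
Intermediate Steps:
r = 60 (r = 5*12 = 60)
√(-471 + r) = √(-471 + 60) = √(-411) = I*√411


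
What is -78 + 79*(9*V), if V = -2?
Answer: -1500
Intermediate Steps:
-78 + 79*(9*V) = -78 + 79*(9*(-2)) = -78 + 79*(-18) = -78 - 1422 = -1500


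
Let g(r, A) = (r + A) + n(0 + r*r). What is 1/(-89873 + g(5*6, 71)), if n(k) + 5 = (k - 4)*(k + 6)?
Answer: 1/721999 ≈ 1.3850e-6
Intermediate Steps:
n(k) = -5 + (-4 + k)*(6 + k) (n(k) = -5 + (k - 4)*(k + 6) = -5 + (-4 + k)*(6 + k))
g(r, A) = -29 + A + r + r⁴ + 2*r² (g(r, A) = (r + A) + (-29 + (0 + r*r)² + 2*(0 + r*r)) = (A + r) + (-29 + (0 + r²)² + 2*(0 + r²)) = (A + r) + (-29 + (r²)² + 2*r²) = (A + r) + (-29 + r⁴ + 2*r²) = -29 + A + r + r⁴ + 2*r²)
1/(-89873 + g(5*6, 71)) = 1/(-89873 + (-29 + 71 + 5*6 + (5*6)⁴ + 2*(5*6)²)) = 1/(-89873 + (-29 + 71 + 30 + 30⁴ + 2*30²)) = 1/(-89873 + (-29 + 71 + 30 + 810000 + 2*900)) = 1/(-89873 + (-29 + 71 + 30 + 810000 + 1800)) = 1/(-89873 + 811872) = 1/721999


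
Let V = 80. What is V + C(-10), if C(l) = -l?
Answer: 90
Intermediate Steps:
V + C(-10) = 80 - 1*(-10) = 80 + 10 = 90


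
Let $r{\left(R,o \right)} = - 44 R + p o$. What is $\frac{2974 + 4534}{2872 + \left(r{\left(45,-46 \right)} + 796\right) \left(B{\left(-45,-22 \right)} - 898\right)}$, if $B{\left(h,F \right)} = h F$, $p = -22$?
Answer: $- \frac{1877}{3238} \approx -0.57968$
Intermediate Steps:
$B{\left(h,F \right)} = F h$
$r{\left(R,o \right)} = - 44 R - 22 o$
$\frac{2974 + 4534}{2872 + \left(r{\left(45,-46 \right)} + 796\right) \left(B{\left(-45,-22 \right)} - 898\right)} = \frac{2974 + 4534}{2872 + \left(\left(\left(-44\right) 45 - -1012\right) + 796\right) \left(\left(-22\right) \left(-45\right) - 898\right)} = \frac{7508}{2872 + \left(\left(-1980 + 1012\right) + 796\right) \left(990 - 898\right)} = \frac{7508}{2872 + \left(-968 + 796\right) 92} = \frac{7508}{2872 - 15824} = \frac{7508}{-12952} = 7508 \left(- \frac{1}{12952}\right) = - \frac{1877}{3238}$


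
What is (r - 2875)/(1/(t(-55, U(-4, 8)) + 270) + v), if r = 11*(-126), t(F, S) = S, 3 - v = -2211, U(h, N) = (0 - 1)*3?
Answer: -1137687/591139 ≈ -1.9246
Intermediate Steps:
U(h, N) = -3 (U(h, N) = -1*3 = -3)
v = 2214 (v = 3 - 1*(-2211) = 3 + 2211 = 2214)
r = -1386
(r - 2875)/(1/(t(-55, U(-4, 8)) + 270) + v) = (-1386 - 2875)/(1/(-3 + 270) + 2214) = -4261/(1/267 + 2214) = -4261/591139/267 = -4261*267/591139 = -1137687/591139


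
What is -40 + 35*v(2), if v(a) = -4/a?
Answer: -110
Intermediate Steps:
-40 + 35*v(2) = -40 + 35*(-4/2) = -40 + 35*(-4*1/2) = -40 + 35*(-2) = -40 - 70 = -110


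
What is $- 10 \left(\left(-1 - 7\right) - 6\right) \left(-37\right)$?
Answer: $-5180$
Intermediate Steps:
$- 10 \left(\left(-1 - 7\right) - 6\right) \left(-37\right) = - 10 \left(-8 - 6\right) \left(-37\right) = \left(-10\right) \left(-14\right) \left(-37\right) = 140 \left(-37\right) = -5180$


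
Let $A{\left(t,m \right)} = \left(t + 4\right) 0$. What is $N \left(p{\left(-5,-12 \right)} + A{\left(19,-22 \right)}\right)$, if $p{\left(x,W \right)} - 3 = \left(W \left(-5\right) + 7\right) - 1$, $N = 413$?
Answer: $28497$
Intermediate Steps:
$A{\left(t,m \right)} = 0$ ($A{\left(t,m \right)} = \left(4 + t\right) 0 = 0$)
$p{\left(x,W \right)} = 9 - 5 W$ ($p{\left(x,W \right)} = 3 + \left(\left(W \left(-5\right) + 7\right) - 1\right) = 3 - \left(-6 + 5 W\right) = 9 - 5 W$)
$N \left(p{\left(-5,-12 \right)} + A{\left(19,-22 \right)}\right) = 413 \left(\left(9 - -60\right) + 0\right) = 413 \left(\left(9 + 60\right) + 0\right) = 413 \left(69 + 0\right) = 413 \cdot 69 = 28497$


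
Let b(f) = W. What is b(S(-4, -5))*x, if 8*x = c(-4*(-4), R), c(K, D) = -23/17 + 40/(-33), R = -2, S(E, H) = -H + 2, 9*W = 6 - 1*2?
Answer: -1439/10098 ≈ -0.14250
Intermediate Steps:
W = 4/9 (W = (6 - 1*2)/9 = (6 - 2)/9 = (⅑)*4 = 4/9 ≈ 0.44444)
S(E, H) = 2 - H
b(f) = 4/9
c(K, D) = -1439/561 (c(K, D) = -23*1/17 + 40*(-1/33) = -23/17 - 40/33 = -1439/561)
x = -1439/4488 (x = (⅛)*(-1439/561) = -1439/4488 ≈ -0.32063)
b(S(-4, -5))*x = (4/9)*(-1439/4488) = -1439/10098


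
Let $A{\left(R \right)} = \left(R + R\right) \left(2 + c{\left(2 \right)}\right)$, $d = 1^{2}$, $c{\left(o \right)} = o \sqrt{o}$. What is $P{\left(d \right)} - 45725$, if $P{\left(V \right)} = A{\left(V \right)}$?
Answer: $-45721 + 4 \sqrt{2} \approx -45715.0$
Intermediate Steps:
$c{\left(o \right)} = o^{\frac{3}{2}}$
$d = 1$
$A{\left(R \right)} = 2 R \left(2 + 2 \sqrt{2}\right)$ ($A{\left(R \right)} = \left(R + R\right) \left(2 + 2^{\frac{3}{2}}\right) = 2 R \left(2 + 2 \sqrt{2}\right)$)
$P{\left(V \right)} = 4 V \left(1 + \sqrt{2}\right)$
$P{\left(d \right)} - 45725 = 4 \cdot 1 \left(1 + \sqrt{2}\right) - 45725 = \left(4 + 4 \sqrt{2}\right) - 45725 = -45721 + 4 \sqrt{2}$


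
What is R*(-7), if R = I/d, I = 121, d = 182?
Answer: -121/26 ≈ -4.6538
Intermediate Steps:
R = 121/182 ≈ 0.66483
R*(-7) = (121/182)*(-7) = -121/26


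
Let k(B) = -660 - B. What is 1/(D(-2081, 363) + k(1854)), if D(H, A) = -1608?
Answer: -1/4122 ≈ -0.00024260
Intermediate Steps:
1/(D(-2081, 363) + k(1854)) = 1/(-1608 + (-660 - 1*1854)) = 1/(-1608 + (-660 - 1854)) = 1/(-1608 - 2514) = 1/(-4122) = -1/4122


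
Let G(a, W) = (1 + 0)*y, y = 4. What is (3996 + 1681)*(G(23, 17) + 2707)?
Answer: 15390347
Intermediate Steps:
G(a, W) = 4 (G(a, W) = (1 + 0)*4 = 1*4 = 4)
(3996 + 1681)*(G(23, 17) + 2707) = (3996 + 1681)*(4 + 2707) = 5677*2711 = 15390347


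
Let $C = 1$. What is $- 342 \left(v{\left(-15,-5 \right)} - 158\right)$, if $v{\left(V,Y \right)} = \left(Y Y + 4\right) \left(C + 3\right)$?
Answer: $14364$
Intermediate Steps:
$v{\left(V,Y \right)} = 16 + 4 Y^{2}$ ($v{\left(V,Y \right)} = \left(Y Y + 4\right) \left(1 + 3\right) = \left(Y^{2} + 4\right) 4 = \left(4 + Y^{2}\right) 4 = 16 + 4 Y^{2}$)
$- 342 \left(v{\left(-15,-5 \right)} - 158\right) = - 342 \left(\left(16 + 4 \left(-5\right)^{2}\right) - 158\right) = - 342 \left(\left(16 + 4 \cdot 25\right) - 158\right) = - 342 \left(\left(16 + 100\right) - 158\right) = - 342 \left(116 - 158\right) = \left(-342\right) \left(-42\right) = 14364$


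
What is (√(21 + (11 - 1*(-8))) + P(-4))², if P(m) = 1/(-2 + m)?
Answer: 1441/36 - 2*√10/3 ≈ 37.920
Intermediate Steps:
(√(21 + (11 - 1*(-8))) + P(-4))² = (√(21 + (11 - 1*(-8))) + 1/(-2 - 4))² = (√(21 + (11 + 8)) + 1/(-6))² = (√(21 + 19) - ⅙)² = (√40 - ⅙)² = (2*√10 - ⅙)² = (-⅙ + 2*√10)²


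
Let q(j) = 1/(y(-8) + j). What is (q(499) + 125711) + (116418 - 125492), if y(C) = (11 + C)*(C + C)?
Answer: 52603288/451 ≈ 1.1664e+5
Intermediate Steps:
y(C) = 2*C*(11 + C) (y(C) = (11 + C)*(2*C) = 2*C*(11 + C))
q(j) = 1/(-48 + j) (q(j) = 1/(2*(-8)*(11 - 8) + j) = 1/(2*(-8)*3 + j) = 1/(-48 + j))
(q(499) + 125711) + (116418 - 125492) = (1/(-48 + 499) + 125711) + (116418 - 125492) = (1/451 + 125711) - 9074 = 56695662/451 - 9074 = 52603288/451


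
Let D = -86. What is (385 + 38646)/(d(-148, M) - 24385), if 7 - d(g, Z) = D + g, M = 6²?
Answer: -39031/24144 ≈ -1.6166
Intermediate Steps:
M = 36
d(g, Z) = 93 - g (d(g, Z) = 7 - (-86 + g) = 7 + (86 - g) = 93 - g)
(385 + 38646)/(d(-148, M) - 24385) = (385 + 38646)/((93 - 1*(-148)) - 24385) = 39031/((93 + 148) - 24385) = 39031/(241 - 24385) = 39031/(-24144) = 39031*(-1/24144) = -39031/24144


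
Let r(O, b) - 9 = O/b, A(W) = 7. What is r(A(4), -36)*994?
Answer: 157549/18 ≈ 8752.7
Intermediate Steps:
r(O, b) = 9 + O/b
r(A(4), -36)*994 = (9 + 7/(-36))*994 = (9 + 7*(-1/36))*994 = (9 - 7/36)*994 = (317/36)*994 = 157549/18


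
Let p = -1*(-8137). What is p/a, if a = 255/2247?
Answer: 6094613/85 ≈ 71701.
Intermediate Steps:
p = 8137
a = 85/749 (a = 255*(1/2247) = 85/749 ≈ 0.11348)
p/a = 8137/(85/749) = 8137*(749/85) = 6094613/85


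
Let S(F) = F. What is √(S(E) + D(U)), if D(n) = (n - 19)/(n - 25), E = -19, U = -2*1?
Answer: 2*I*√41/3 ≈ 4.2688*I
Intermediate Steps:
U = -2
D(n) = (-19 + n)/(-25 + n)
√(S(E) + D(U)) = √(-19 + (-19 - 2)/(-25 - 2)) = √(-19 - 21/(-27)) = √(-19 - 1/27*(-21)) = √(-19 + 7/9) = √(-164/9) = 2*I*√41/3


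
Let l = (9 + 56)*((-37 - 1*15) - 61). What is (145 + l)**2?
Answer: 51840000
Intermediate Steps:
l = -7345 (l = 65*((-37 - 15) - 61) = 65*(-52 - 61) = 65*(-113) = -7345)
(145 + l)**2 = (145 - 7345)**2 = (-7200)**2 = 51840000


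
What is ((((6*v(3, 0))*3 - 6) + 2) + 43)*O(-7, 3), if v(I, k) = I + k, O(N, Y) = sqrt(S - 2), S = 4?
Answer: 93*sqrt(2) ≈ 131.52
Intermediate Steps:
O(N, Y) = sqrt(2) (O(N, Y) = sqrt(4 - 2) = sqrt(2))
((((6*v(3, 0))*3 - 6) + 2) + 43)*O(-7, 3) = ((((6*(3 + 0))*3 - 6) + 2) + 43)*sqrt(2) = ((((6*3)*3 - 6) + 2) + 43)*sqrt(2) = (((18*3 - 6) + 2) + 43)*sqrt(2) = (((54 - 6) + 2) + 43)*sqrt(2) = ((48 + 2) + 43)*sqrt(2) = (50 + 43)*sqrt(2) = 93*sqrt(2)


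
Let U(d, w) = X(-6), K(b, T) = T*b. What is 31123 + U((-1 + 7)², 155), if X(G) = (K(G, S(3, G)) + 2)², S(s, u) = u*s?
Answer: 43223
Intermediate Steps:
S(s, u) = s*u
X(G) = (2 + 3*G²)² (X(G) = ((3*G)*G + 2)² = (3*G² + 2)² = (2 + 3*G²)²)
U(d, w) = 12100 (U(d, w) = (2 + 3*(-6)²)² = (2 + 3*36)² = (2 + 108)² = 110² = 12100)
31123 + U((-1 + 7)², 155) = 31123 + 12100 = 43223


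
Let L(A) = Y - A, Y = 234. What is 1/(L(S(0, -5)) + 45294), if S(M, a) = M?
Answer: 1/45528 ≈ 2.1965e-5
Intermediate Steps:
L(A) = 234 - A
1/(L(S(0, -5)) + 45294) = 1/((234 - 1*0) + 45294) = 1/((234 + 0) + 45294) = 1/(234 + 45294) = 1/45528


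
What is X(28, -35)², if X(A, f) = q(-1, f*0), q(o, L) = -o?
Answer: 1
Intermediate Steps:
X(A, f) = 1 (X(A, f) = -1*(-1) = 1)
X(28, -35)² = 1² = 1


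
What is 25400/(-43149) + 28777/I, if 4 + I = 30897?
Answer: 457016573/1333002057 ≈ 0.34285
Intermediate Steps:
I = 30893 (I = -4 + 30897 = 30893)
25400/(-43149) + 28777/I = 25400/(-43149) + 28777/30893 = 25400*(-1/43149) + 28777*(1/30893) = -25400/43149 + 28777/30893 = 457016573/1333002057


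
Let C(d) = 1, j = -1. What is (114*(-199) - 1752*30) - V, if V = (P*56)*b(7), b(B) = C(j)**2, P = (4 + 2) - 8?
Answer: -75134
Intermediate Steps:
P = -2 (P = 6 - 8 = -2)
b(B) = 1 (b(B) = 1**2 = 1)
V = -112 (V = -2*56*1 = -112*1 = -112)
(114*(-199) - 1752*30) - V = (114*(-199) - 1752*30) - 1*(-112) = (-22686 - 1*52560) + 112 = (-22686 - 52560) + 112 = -75246 + 112 = -75134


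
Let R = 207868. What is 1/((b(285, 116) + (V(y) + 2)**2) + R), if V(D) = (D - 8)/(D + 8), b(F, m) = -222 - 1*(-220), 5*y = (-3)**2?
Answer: 2401/499090755 ≈ 4.8107e-6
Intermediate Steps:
y = 9/5 (y = (1/5)*(-3)**2 = (1/5)*9 = 9/5 ≈ 1.8000)
b(F, m) = -2 (b(F, m) = -222 + 220 = -2)
V(D) = (-8 + D)/(8 + D)
1/((b(285, 116) + (V(y) + 2)**2) + R) = 1/((-2 + ((-8 + 9/5)/(8 + 9/5) + 2)**2) + 207868) = 1/((-2 + (-31/5/(49/5) + 2)**2) + 207868) = 1/((-2 + ((5/49)*(-31/5) + 2)**2) + 207868) = 1/((-2 + (-31/49 + 2)**2) + 207868) = 1/((-2 + (67/49)**2) + 207868) = 1/((-2 + 4489/2401) + 207868) = 1/(-313/2401 + 207868) = 1/(499090755/2401) = 2401/499090755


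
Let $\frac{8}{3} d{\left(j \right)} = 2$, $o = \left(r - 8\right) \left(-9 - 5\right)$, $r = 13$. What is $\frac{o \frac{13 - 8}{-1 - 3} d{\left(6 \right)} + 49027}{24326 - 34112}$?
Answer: $- \frac{392741}{78288} \approx -5.0166$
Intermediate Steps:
$o = -70$ ($o = \left(13 - 8\right) \left(-9 - 5\right) = 5 \left(-14\right) = -70$)
$d{\left(j \right)} = \frac{3}{4}$ ($d{\left(j \right)} = \frac{3}{8} \cdot 2 = \frac{3}{4}$)
$\frac{o \frac{13 - 8}{-1 - 3} d{\left(6 \right)} + 49027}{24326 - 34112} = \frac{- 70 \frac{13 - 8}{-1 - 3} \cdot \frac{3}{4} + 49027}{24326 - 34112} = \frac{- 70 \frac{5}{-4} \cdot \frac{3}{4} + 49027}{-9786} = \left(- 70 \cdot 5 \left(- \frac{1}{4}\right) \frac{3}{4} + 49027\right) \left(- \frac{1}{9786}\right) = \left(\left(-70\right) \left(- \frac{5}{4}\right) \frac{3}{4} + 49027\right) \left(- \frac{1}{9786}\right) = \left(\frac{175}{2} \cdot \frac{3}{4} + 49027\right) \left(- \frac{1}{9786}\right) = \left(\frac{525}{8} + 49027\right) \left(- \frac{1}{9786}\right) = \frac{392741}{8} \left(- \frac{1}{9786}\right) = - \frac{392741}{78288}$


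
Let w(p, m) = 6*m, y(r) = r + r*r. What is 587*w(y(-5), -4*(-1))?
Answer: 14088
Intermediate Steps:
y(r) = r + r²
587*w(y(-5), -4*(-1)) = 587*(6*(-4*(-1))) = 587*(6*4) = 587*24 = 14088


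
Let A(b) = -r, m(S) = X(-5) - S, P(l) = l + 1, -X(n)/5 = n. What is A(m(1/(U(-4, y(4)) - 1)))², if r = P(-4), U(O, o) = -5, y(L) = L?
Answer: 9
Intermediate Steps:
X(n) = -5*n
P(l) = 1 + l
r = -3 (r = 1 - 4 = -3)
m(S) = 25 - S (m(S) = -5*(-5) - S = 25 - S)
A(b) = 3 (A(b) = -1*(-3) = 3)
A(m(1/(U(-4, y(4)) - 1)))² = 3² = 9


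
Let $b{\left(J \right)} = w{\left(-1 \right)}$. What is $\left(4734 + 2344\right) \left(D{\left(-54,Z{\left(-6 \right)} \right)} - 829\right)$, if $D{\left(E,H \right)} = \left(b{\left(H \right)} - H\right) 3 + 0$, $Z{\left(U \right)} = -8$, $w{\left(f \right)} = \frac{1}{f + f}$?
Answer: $-5708407$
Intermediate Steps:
$w{\left(f \right)} = \frac{1}{2 f}$
$b{\left(J \right)} = - \frac{1}{2}$ ($b{\left(J \right)} = \frac{1}{2 \left(-1\right)} = \frac{1}{2} \left(-1\right) = - \frac{1}{2}$)
$D{\left(E,H \right)} = - \frac{3}{2} - 3 H$ ($D{\left(E,H \right)} = \left(- \frac{1}{2} - H\right) 3 + 0 = \left(- \frac{3}{2} - 3 H\right) + 0 = - \frac{3}{2} - 3 H$)
$\left(4734 + 2344\right) \left(D{\left(-54,Z{\left(-6 \right)} \right)} - 829\right) = \left(4734 + 2344\right) \left(\left(- \frac{3}{2} - -24\right) - 829\right) = 7078 \left(\left(- \frac{3}{2} + 24\right) - 829\right) = 7078 \left(\frac{45}{2} - 829\right) = 7078 \left(- \frac{1613}{2}\right) = -5708407$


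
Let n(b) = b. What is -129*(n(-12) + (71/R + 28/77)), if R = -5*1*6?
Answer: 198703/110 ≈ 1806.4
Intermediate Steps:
R = -30 (R = -5*6 = -30)
-129*(n(-12) + (71/R + 28/77)) = -129*(-12 + (71/(-30) + 28/77)) = -129*(-12 + (71*(-1/30) + 28*(1/77))) = -129*(-12 + (-71/30 + 4/11)) = -129*(-12 - 661/330) = -129*(-4621/330) = 198703/110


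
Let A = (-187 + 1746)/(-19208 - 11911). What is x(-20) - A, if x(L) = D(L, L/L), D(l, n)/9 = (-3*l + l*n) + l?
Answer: 5602979/31119 ≈ 180.05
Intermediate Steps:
D(l, n) = -18*l + 9*l*n (D(l, n) = 9*((-3*l + l*n) + l) = 9*(-2*l + l*n) = -18*l + 9*l*n)
x(L) = -9*L (x(L) = 9*L*(-2 + L/L) = 9*L*(-2 + 1) = 9*L*(-1) = -9*L)
A = -1559/31119 (A = 1559/(-31119) = 1559*(-1/31119) = -1559/31119 ≈ -0.050098)
x(-20) - A = -9*(-20) - 1*(-1559/31119) = 180 + 1559/31119 = 5602979/31119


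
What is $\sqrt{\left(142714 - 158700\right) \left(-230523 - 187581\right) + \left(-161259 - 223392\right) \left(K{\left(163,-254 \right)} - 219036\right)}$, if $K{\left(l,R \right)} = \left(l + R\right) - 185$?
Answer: $24 \sqrt{158059706} \approx 3.0173 \cdot 10^{5}$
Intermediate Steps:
$K{\left(l,R \right)} = -185 + R + l$ ($K{\left(l,R \right)} = \left(R + l\right) - 185 = -185 + R + l$)
$\sqrt{\left(142714 - 158700\right) \left(-230523 - 187581\right) + \left(-161259 - 223392\right) \left(K{\left(163,-254 \right)} - 219036\right)} = \sqrt{\left(142714 - 158700\right) \left(-230523 - 187581\right) + \left(-161259 - 223392\right) \left(\left(-185 - 254 + 163\right) - 219036\right)} = \sqrt{\left(-15986\right) \left(-418104\right) - 384651 \left(-276 - 219036\right)} = \sqrt{6683810544 - -84358580112} = \sqrt{6683810544 + 84358580112} = \sqrt{91042390656} = 24 \sqrt{158059706}$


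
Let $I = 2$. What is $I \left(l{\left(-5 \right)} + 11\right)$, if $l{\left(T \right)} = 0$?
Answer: $22$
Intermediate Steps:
$I \left(l{\left(-5 \right)} + 11\right) = 2 \left(0 + 11\right) = 2 \cdot 11 = 22$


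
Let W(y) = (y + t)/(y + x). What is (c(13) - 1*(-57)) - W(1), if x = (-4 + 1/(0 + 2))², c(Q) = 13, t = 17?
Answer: 3638/53 ≈ 68.641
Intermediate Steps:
x = 49/4 (x = (-4 + 1/2)² = (-4 + ½)² = (-7/2)² = 49/4 ≈ 12.250)
W(y) = (17 + y)/(49/4 + y) (W(y) = (y + 17)/(y + 49/4) = (17 + y)/(49/4 + y))
(c(13) - 1*(-57)) - W(1) = (13 - 1*(-57)) - 4*(17 + 1)/(49 + 4*1) = (13 + 57) - 4*18/(49 + 4) = 70 - 4*18/53 = 70 - 1*72/53 = 70 - 72/53 = 3638/53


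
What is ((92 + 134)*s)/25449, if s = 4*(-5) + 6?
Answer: -3164/25449 ≈ -0.12433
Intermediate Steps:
s = -14 (s = -20 + 6 = -14)
((92 + 134)*s)/25449 = ((92 + 134)*(-14))/25449 = (226*(-14))*(1/25449) = -3164*1/25449 = -3164/25449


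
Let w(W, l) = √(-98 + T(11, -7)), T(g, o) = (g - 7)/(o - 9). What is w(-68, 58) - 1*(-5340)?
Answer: 5340 + I*√393/2 ≈ 5340.0 + 9.9121*I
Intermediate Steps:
T(g, o) = (-7 + g)/(-9 + o)
w(W, l) = I*√393/2 (w(W, l) = √(-98 + (-7 + 11)/(-9 - 7)) = √(-98 + 4/(-16)) = √(-98 - 1/16*4) = √(-98 - ¼) = √(-393/4) = I*√393/2)
w(-68, 58) - 1*(-5340) = I*√393/2 - 1*(-5340) = I*√393/2 + 5340 = 5340 + I*√393/2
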